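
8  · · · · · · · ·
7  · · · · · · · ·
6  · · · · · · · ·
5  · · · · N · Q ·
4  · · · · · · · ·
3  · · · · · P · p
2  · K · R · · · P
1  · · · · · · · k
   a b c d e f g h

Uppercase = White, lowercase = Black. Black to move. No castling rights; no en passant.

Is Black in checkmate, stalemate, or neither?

Black to move; black king on h1.
In check: no.
King squares — g1: attacked by Qg5; g2: attacked by Rd2; h2: attacked by Rd2.
Legal moves for Black: none.
Not in check and no legal moves → stalemate.

stalemate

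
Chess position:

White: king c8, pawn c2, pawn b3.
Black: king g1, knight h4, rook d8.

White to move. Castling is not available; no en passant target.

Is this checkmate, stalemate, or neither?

neither

White to move; white king on c8.
In check: yes, from the black rook on d8.
King squares — b7: available; c7: available; d7: attacked by Rd8; b8: attacked by Rd8; d8: available.
Legal moves for White: Kxd8, Kc7, Kb7.
White is in check but has 3 legal moves → neither.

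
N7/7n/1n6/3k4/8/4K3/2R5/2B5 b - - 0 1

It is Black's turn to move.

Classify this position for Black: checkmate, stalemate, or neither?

neither

Black to move; black king on d5.
In check: no.
Legal moves for Black: Nf8, Nf6, Ng5, Nc8, Nxa8, Nd7, Nc4+, Na4, Ke6, Kd6, Ke5.
Black has 11 legal moves and is not in check → neither.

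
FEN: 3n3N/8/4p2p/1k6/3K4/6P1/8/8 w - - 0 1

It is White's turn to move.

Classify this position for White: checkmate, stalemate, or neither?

neither

White to move; white king on d4.
In check: no.
Legal moves for White: Nf7, Ng6, Ke5, Ke4, Ke3, Kd3, Kc3, g4.
White has 8 legal moves and is not in check → neither.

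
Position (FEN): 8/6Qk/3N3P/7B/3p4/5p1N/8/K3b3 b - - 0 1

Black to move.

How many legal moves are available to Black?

Black to move; king on h7.
In check: yes, from the white queen on g7.
Legal moves: none.
Count: 0.

0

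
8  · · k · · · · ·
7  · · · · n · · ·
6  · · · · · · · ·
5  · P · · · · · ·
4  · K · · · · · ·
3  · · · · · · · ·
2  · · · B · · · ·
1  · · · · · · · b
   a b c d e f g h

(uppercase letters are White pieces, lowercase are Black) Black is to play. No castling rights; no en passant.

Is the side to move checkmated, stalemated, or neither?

neither

Black to move; black king on c8.
In check: no.
Legal moves for Black: Kd8, Kb8, Kd7, Kc7, Kb7, Ng8, Ng6, Nc6+, Nf5, Nd5+, Ba8, Bb7, Bc6, Bd5, Be4, Bf3, Bg2.
Black has 17 legal moves and is not in check → neither.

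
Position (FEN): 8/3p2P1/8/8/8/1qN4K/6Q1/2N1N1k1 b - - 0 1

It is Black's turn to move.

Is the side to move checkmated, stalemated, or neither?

checkmate

Black to move; black king on g1.
In check: yes, from the white queen on g2.
King squares — f1: attacked by Qg2; h1: attacked by Qg2; f2: attacked by Qg2; g2: attacked by Ne1; h2: attacked by Qg2.
Legal moves for Black: none.
In check with no legal moves → checkmate.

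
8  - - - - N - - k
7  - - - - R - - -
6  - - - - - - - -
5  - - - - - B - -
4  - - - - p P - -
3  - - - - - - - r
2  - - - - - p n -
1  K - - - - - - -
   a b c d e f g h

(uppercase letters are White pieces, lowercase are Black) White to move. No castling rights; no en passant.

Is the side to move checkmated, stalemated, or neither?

White to move; white king on a1.
In check: no.
Legal moves for White include: Ng7, Nc7, Nf6, Nd6, Rh7+, Rg7, Rf7, Rd7, Rc7, Rb7, Ra7, Re6, Re5, Rxe4, Bc8, Bh7, Bd7, Bg6, ... (list truncated; more exist).
White has legal moves and is not in check → neither.

neither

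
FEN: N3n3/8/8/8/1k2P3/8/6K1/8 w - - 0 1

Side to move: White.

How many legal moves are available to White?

White to move; king on g2.
In check: no.
Legal moves: Nc7, Nb6, Kh3, Kg3, Kf3, Kh2, Kf2, Kh1, Kg1, Kf1, e5.
Count: 11.

11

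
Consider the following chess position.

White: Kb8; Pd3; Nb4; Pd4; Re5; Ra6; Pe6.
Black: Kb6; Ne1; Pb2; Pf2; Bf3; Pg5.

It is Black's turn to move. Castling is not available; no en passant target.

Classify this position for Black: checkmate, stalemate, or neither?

checkmate

Black to move; black king on b6.
In check: yes, from the white rook on a6.
King squares — a5: attacked by Re5; b5: attacked by Re5; c5: attacked by Pd4; a6: attacked by Nb4; c6: attacked by Nb4; a7: attacked by Ra6; b7: attacked by Kb8; c7: attacked by Kb8.
Legal moves for Black: none.
In check with no legal moves → checkmate.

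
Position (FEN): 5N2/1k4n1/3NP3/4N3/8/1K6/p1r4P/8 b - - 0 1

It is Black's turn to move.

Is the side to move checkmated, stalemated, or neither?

Black to move; black king on b7.
In check: yes, from the white knight on d6.
Legal moves for Black: Kb8, Ka8, Kc7, Ka7, Kb6, Ka6.
Black is in check but has 6 legal moves → neither.

neither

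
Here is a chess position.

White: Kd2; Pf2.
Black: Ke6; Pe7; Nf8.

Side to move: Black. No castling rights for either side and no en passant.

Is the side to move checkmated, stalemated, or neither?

Black to move; black king on e6.
In check: no.
Legal moves for Black: Nh7, Nd7, Ng6, Kf7, Kd7, Kf6, Kd6, Kf5, Ke5, Kd5.
Black has 10 legal moves and is not in check → neither.

neither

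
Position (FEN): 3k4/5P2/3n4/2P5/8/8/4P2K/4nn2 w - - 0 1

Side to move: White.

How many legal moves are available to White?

White to move; king on h2.
In check: yes, from the black knight on f1.
Legal moves: Kh3, Kh1, Kg1.
Count: 3.

3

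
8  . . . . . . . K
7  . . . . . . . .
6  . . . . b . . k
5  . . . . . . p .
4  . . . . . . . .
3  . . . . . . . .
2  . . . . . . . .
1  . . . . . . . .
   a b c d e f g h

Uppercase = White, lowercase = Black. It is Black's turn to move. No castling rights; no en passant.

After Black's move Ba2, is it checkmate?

no

After Ba2: white king on h8; in check: no.
White is not in check, so this cannot be checkmate.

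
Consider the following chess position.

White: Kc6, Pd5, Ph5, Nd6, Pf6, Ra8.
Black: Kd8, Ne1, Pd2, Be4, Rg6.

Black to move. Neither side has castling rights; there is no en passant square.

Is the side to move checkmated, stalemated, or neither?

Black to move; black king on d8.
In check: yes, from the white rook on a8.
King squares — c7: attacked by Kc6; d7: attacked by Kc6; e7: attacked by Pf6; c8: attacked by Nd6; e8: attacked by Nd6.
Legal moves for Black: none.
In check with no legal moves → checkmate.

checkmate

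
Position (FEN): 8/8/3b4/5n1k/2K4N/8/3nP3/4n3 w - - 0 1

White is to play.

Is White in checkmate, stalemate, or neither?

White to move; white king on c4.
In check: yes, from the black knight on d2.
Legal moves for White: Kd5, Kb5, Kc3.
White is in check but has 3 legal moves → neither.

neither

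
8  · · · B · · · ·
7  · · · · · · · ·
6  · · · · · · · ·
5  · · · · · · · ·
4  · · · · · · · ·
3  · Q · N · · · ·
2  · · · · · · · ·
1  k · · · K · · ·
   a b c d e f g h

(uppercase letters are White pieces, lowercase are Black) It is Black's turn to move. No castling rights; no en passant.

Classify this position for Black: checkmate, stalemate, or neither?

Black to move; black king on a1.
In check: no.
King squares — b1: attacked by Qb3; a2: attacked by Qb3; b2: attacked by Qb3.
Legal moves for Black: none.
Not in check and no legal moves → stalemate.

stalemate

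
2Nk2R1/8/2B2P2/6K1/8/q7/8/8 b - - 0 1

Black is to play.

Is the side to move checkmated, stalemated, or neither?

Black to move; black king on d8.
In check: yes, from the white rook on g8.
King squares — c7: available; d7: attacked by Bc6; e7: attacked by Pf6; c8: attacked by Rg8; e8: attacked by Bc6.
Legal moves for Black: Kc7, Qf8.
Black is in check but has 2 legal moves → neither.

neither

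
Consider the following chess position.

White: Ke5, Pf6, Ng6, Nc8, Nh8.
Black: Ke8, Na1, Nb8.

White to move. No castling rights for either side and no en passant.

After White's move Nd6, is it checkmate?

no

After Nd6: black king on e8; in check: yes, from the white knight on d6.
Black has 2 legal replies: Kd8, Kd7.
In check but a legal move exists → not checkmate.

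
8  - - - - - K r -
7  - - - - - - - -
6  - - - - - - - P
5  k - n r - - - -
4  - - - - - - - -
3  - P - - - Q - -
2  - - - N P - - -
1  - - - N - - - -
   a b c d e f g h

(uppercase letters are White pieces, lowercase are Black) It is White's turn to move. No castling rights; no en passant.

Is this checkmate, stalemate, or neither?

White to move; white king on f8.
In check: yes, from the black rook on g8.
King squares — e7: available; f7: available; g7: attacked by Rg8; e8: attacked by Rg8; g8: available.
Legal moves for White: Kxg8, Kf7, Ke7.
White is in check but has 3 legal moves → neither.

neither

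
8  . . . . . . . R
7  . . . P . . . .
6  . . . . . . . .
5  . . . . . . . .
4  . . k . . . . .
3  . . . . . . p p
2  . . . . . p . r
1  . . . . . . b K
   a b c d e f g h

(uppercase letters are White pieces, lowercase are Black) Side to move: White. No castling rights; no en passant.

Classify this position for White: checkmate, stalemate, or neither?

checkmate

White to move; white king on h1.
In check: yes, from the black rook on h2.
King squares — g1: attacked by Pf2; g2: attacked by Rh2; h2: attacked by Bg1.
Legal moves for White: none.
In check with no legal moves → checkmate.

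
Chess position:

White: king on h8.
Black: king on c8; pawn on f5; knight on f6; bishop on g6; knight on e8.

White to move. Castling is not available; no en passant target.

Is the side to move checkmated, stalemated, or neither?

stalemate

White to move; white king on h8.
In check: no.
King squares — g7: attacked by Ne8; h7: attacked by Nf6; g8: attacked by Nf6.
Legal moves for White: none.
Not in check and no legal moves → stalemate.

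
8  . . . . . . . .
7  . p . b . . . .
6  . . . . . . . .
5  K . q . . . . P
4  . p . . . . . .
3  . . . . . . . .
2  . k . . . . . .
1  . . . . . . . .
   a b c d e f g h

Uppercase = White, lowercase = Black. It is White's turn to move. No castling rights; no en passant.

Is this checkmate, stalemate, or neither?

White to move; white king on a5.
In check: yes, from the black queen on c5.
King squares — a4: attacked by Bd7; b4: attacked by Qc5; b5: attacked by Qc5; a6: attacked by Pb7; b6: attacked by Qc5.
Legal moves for White: none.
In check with no legal moves → checkmate.

checkmate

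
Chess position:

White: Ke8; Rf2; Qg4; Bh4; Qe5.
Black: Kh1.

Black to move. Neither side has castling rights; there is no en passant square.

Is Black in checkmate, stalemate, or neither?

Black to move; black king on h1.
In check: no.
King squares — g1: attacked by Qg4; g2: attacked by Rf2; h2: attacked by Rf2.
Legal moves for Black: none.
Not in check and no legal moves → stalemate.

stalemate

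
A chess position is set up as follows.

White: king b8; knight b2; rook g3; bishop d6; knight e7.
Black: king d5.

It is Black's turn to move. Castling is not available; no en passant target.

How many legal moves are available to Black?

Black to move; king on d5.
In check: yes, from the white knight on e7.
Legal moves: Ke6, Kxd6, Ke4, Kd4.
Count: 4.

4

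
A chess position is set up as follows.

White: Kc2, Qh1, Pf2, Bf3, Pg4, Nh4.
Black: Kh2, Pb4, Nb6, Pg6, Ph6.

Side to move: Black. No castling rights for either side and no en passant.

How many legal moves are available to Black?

Black to move; king on h2.
In check: yes, from the white queen on h1.
Legal moves: none.
Count: 0.

0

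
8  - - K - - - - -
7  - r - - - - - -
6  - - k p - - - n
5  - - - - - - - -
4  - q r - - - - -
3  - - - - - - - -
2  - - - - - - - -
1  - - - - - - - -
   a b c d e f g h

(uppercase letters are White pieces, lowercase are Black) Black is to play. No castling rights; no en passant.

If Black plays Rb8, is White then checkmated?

yes

After Rb8: white king on c8; in check: yes, from the black rook on b8.
King squares — b7: attacked by Qb4; c7: attacked by Kc6; d7: attacked by Kc6; b8: attacked by Qb4; d8: attacked by Rb8.
White has no legal moves → checkmate.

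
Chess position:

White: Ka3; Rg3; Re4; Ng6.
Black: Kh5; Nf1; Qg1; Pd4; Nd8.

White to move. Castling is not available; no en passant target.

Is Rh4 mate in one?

yes

After Rh4: black king on h5; in check: yes, from the white rook on h4.
King squares — g4: attacked by Rg3; h4: attacked by Ng6; g5: attacked by Rg3; g6: attacked by Rg3; h6: attacked by Rh4.
Black has no legal moves → checkmate.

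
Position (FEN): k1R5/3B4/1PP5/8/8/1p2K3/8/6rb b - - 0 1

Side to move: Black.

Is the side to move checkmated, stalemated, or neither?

Black to move; black king on a8.
In check: yes, from the white rook on c8.
King squares — a7: attacked by Pb6; b7: attacked by Pc6; b8: attacked by Rc8.
Legal moves for Black: none.
In check with no legal moves → checkmate.

checkmate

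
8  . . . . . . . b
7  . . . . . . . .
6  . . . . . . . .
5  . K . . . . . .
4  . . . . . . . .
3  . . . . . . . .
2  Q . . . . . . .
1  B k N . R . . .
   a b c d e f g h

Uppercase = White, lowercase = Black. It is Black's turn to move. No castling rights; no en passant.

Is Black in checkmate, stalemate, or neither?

checkmate

Black to move; black king on b1.
In check: yes, from the white queen on a2.
King squares — a1: attacked by Qa2; c1: attacked by Re1; a2: attacked by Nc1; b2: attacked by Ba1; c2: attacked by Qa2.
Legal moves for Black: none.
In check with no legal moves → checkmate.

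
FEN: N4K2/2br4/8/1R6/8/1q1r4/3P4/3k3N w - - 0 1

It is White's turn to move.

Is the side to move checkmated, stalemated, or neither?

White to move; white king on f8.
In check: no.
Legal moves for White: Ke8, Nxc7, Nb6, Rb8, Rb7, Rb6, Rh5, Rg5, Rf5, Re5, Rd5, Rc5, Ra5, Rb4, Rxb3, Ng3, Nf2+.
White has 17 legal moves and is not in check → neither.

neither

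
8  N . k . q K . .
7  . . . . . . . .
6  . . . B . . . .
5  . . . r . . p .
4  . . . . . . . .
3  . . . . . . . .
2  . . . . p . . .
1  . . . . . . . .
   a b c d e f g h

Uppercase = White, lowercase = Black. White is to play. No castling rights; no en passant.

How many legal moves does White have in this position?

White to move; king on f8.
In check: yes, from the black queen on e8.
Legal moves: Kxe8, Kg7.
Count: 2.

2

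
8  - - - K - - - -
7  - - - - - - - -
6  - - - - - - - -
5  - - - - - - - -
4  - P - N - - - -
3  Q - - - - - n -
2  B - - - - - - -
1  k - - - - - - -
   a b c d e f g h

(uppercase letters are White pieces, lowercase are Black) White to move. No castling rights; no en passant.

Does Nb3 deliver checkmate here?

After Nb3: black king on a1; in check: yes, from the white knight on b3.
King squares — b1: attacked by Ba2; a2: attacked by Qa3; b2: attacked by Qa3.
Black has no legal moves → checkmate.

yes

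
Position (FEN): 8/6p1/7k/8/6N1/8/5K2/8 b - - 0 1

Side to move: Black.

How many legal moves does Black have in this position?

Black to move; king on h6.
In check: yes, from the white knight on g4.
Legal moves: Kh7, Kg6, Kh5, Kg5.
Count: 4.

4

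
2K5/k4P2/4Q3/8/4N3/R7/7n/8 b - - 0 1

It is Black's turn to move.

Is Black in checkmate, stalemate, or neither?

checkmate

Black to move; black king on a7.
In check: yes, from the white rook on a3.
King squares — a6: attacked by Ra3; b6: attacked by Qe6; b7: attacked by Kc8; a8: attacked by Ra3; b8: attacked by Kc8.
Legal moves for Black: none.
In check with no legal moves → checkmate.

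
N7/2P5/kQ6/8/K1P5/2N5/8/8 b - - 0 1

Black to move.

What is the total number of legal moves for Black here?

0

Black to move; king on a6.
In check: yes, from the white queen on b6.
Legal moves: none.
Count: 0.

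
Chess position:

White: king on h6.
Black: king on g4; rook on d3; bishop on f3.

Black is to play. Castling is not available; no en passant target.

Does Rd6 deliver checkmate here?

After Rd6: white king on h6; in check: yes, from the black rook on d6.
White has 2 legal replies: Kh7, Kg7.
In check but a legal move exists → not checkmate.

no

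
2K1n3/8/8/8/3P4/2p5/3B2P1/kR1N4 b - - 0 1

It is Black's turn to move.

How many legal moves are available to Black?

2

Black to move; king on a1.
In check: yes, from the white rook on b1.
Legal moves: Ka2, Kxb1.
Count: 2.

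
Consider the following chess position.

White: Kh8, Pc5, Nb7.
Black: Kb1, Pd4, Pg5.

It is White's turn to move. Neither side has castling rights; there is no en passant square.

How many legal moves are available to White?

7

White to move; king on h8.
In check: no.
Legal moves: Kg8, Kh7, Kg7, Nd8, Nd6, Na5, c6.
Count: 7.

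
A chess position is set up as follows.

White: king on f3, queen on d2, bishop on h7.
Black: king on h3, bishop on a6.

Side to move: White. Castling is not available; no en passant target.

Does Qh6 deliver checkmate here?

yes

After Qh6: black king on h3; in check: yes, from the white queen on h6.
King squares — g2: attacked by Kf3; h2: attacked by Qh6; g3: attacked by Kf3; g4: attacked by Kf3; h4: attacked by Qh6.
Black has no legal moves → checkmate.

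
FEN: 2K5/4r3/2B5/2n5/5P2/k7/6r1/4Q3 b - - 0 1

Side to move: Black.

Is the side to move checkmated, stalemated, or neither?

Black to move; black king on a3.
In check: no.
Legal moves for Black include: Re8+, Rh7, Reg7, Rf7, Rd7, Rc7+, Rb7, Ra7, Re6, Re5, Re4, Re3, Ree2, Rxe1, Nd7, Nb7, Ne6, Na6, ... (list truncated; more exist).
Black has legal moves and is not in check → neither.

neither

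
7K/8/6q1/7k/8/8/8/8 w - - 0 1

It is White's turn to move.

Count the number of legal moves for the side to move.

0

White to move; king on h8.
In check: no.
Legal moves: none.
Count: 0.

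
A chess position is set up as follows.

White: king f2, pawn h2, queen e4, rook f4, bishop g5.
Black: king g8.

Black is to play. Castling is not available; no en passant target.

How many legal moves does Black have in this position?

2

Black to move; king on g8.
In check: no.
Legal moves: Kh8, Kg7.
Count: 2.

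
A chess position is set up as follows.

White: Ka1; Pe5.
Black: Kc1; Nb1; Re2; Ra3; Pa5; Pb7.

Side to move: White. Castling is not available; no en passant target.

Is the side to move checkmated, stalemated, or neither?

checkmate

White to move; white king on a1.
In check: yes, from the black rook on a3.
King squares — b1: attacked by Kc1; a2: attacked by Re2; b2: attacked by Kc1.
Legal moves for White: none.
In check with no legal moves → checkmate.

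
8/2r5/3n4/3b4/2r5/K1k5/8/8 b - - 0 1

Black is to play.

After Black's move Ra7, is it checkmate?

After Ra7: white king on a3; in check: yes, from the black rook on a7.
King squares — a2: attacked by Ra7; b2: attacked by Kc3; b3: attacked by Kc3; a4: attacked by Rc4; b4: attacked by Kc3.
White has no legal moves → checkmate.

yes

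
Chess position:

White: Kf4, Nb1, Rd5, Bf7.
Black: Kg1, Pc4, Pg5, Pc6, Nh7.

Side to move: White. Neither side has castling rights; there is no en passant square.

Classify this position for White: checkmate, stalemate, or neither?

neither

White to move; white king on f4.
In check: yes, from the black pawn on g5.
Legal moves for White: Kf5, Ke5, Kg4, Ke4, Kg3, Kf3, Ke3, Rxg5+.
White is in check but has 8 legal moves → neither.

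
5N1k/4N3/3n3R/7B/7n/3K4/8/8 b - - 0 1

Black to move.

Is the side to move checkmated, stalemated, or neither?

Black to move; black king on h8.
In check: yes, from the white rook on h6.
Legal moves for Black: Kg7.
Black is in check but has 1 legal move → neither.

neither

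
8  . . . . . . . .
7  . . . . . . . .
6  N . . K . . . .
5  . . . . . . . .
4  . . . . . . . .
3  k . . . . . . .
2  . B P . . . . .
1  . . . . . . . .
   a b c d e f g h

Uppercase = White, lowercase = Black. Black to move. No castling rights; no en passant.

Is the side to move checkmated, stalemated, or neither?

neither

Black to move; black king on a3.
In check: yes, from the white bishop on b2.
King squares — a2: available; b2: available; b3: attacked by Pc2; a4: available; b4: attacked by Na6.
Legal moves for Black: Ka4, Kxb2, Ka2.
Black is in check but has 3 legal moves → neither.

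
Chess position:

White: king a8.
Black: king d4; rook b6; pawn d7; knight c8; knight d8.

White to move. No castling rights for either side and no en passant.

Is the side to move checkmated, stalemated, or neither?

White to move; white king on a8.
In check: no.
King squares — a7: attacked by Nc8; b7: attacked by Rb6; b8: attacked by Rb6.
Legal moves for White: none.
Not in check and no legal moves → stalemate.

stalemate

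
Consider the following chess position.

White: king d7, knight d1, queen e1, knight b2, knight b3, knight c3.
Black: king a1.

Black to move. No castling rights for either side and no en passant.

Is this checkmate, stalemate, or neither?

checkmate

Black to move; black king on a1.
In check: yes, from the white knight on b3.
King squares — b1: attacked by Nc3; a2: attacked by Nc3; b2: attacked by Nd1.
Legal moves for Black: none.
In check with no legal moves → checkmate.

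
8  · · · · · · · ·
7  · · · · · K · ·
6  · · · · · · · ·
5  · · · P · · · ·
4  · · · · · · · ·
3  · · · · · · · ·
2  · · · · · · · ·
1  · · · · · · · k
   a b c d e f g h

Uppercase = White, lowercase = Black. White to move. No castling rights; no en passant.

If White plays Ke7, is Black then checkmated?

After Ke7: black king on h1; in check: no.
Black is not in check, so this cannot be checkmate.

no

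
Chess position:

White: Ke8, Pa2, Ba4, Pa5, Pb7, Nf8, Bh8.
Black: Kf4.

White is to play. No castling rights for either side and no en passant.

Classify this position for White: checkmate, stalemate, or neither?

White to move; white king on e8.
In check: no.
Legal moves for White include: Bg7, Bf6, Be5+, Bd4, Bc3, Bb2, Ba1, Nh7, Nd7, Ng6+, Ne6+, Kd8, Kf7, Ke7, Kd7, Bd7, Bc6, Bb5, ... (list truncated; more exist).
White has legal moves and is not in check → neither.

neither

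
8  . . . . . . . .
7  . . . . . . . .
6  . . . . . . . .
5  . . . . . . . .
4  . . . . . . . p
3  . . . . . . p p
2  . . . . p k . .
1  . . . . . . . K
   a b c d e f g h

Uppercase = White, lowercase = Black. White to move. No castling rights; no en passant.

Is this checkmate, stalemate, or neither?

stalemate

White to move; white king on h1.
In check: no.
King squares — g1: attacked by Kf2; g2: attacked by Kf2; h2: attacked by Pg3.
Legal moves for White: none.
Not in check and no legal moves → stalemate.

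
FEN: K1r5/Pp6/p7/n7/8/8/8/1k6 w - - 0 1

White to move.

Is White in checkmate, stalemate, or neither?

checkmate

White to move; white king on a8.
In check: yes, from the black rook on c8.
King squares — a7: own pawn; b7: attacked by Na5; b8: attacked by Rc8.
Legal moves for White: none.
In check with no legal moves → checkmate.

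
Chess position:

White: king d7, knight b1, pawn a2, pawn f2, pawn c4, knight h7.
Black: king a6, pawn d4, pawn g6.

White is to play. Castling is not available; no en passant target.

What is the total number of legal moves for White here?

White to move; king on d7.
In check: no.
Legal moves: Nf8, Nf6, Ng5, Ke8, Kd8, Kc8, Ke7, Kc7, Ke6, Kd6, Kc6, Nc3, Na3, Nd2, c5, f3, a3, f4, a4.
Count: 19.

19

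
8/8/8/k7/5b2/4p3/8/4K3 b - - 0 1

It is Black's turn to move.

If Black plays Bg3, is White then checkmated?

no

After Bg3: white king on e1; in check: yes, from the black bishop on g3.
White has 3 legal replies: Ke2, Kf1, Kd1.
In check but a legal move exists → not checkmate.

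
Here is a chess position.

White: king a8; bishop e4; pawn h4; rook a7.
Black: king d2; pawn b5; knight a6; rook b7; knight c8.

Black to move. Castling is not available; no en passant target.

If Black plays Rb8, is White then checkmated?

After Rb8: white king on a8; in check: yes, from the black rook on b8.
King squares — a7: own rook; b7: attacked by Rb8; b8: attacked by Na6.
White has no legal moves → checkmate.

yes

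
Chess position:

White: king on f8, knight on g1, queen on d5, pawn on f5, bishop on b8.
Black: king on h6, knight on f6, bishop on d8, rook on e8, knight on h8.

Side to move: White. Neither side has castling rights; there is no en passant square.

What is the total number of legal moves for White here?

White to move; king on f8.
In check: yes, from the black rook on e8.
Legal moves: none.
Count: 0.

0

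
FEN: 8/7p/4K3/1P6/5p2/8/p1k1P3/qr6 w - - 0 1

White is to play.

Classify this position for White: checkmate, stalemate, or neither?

neither

White to move; white king on e6.
In check: no.
Legal moves for White: Kf7, Ke7, Kd7, Kd6, Kf5, Kd5, b6, e3, e4.
White has 9 legal moves and is not in check → neither.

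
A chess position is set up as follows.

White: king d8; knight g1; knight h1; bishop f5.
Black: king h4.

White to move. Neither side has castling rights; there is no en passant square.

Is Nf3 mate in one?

no

After Nf3: black king on h4; in check: yes, from the white knight on f3.
Black has 1 legal reply: Kh5.
In check but a legal move exists → not checkmate.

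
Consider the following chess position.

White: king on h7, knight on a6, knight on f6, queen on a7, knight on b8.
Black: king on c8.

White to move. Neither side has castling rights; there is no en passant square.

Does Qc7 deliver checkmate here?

yes

After Qc7: black king on c8; in check: yes, from the white queen on c7.
King squares — b7: attacked by Qc7; c7: attacked by Na6; d7: attacked by Nf6; b8: attacked by Na6; d8: attacked by Qc7.
Black has no legal moves → checkmate.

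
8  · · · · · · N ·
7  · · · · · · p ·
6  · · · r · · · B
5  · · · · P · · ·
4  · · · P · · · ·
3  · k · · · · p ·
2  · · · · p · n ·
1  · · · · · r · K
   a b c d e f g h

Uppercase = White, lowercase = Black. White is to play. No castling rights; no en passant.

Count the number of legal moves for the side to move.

White to move; king on h1.
In check: yes, from the black rook on f1.
Legal moves: Kxg2.
Count: 1.

1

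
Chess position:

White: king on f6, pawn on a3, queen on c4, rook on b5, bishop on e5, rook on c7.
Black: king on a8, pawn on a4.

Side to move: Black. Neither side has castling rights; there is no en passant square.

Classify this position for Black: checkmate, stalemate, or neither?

Black to move; black king on a8.
In check: no.
King squares — a7: attacked by Rc7; b7: attacked by Rb5; b8: attacked by Rb5.
Legal moves for Black: none.
Not in check and no legal moves → stalemate.

stalemate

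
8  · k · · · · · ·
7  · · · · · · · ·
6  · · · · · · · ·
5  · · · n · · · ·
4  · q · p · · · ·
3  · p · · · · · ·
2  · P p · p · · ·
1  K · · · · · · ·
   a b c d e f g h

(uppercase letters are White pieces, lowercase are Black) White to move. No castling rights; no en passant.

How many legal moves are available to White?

White to move; king on a1.
In check: no.
Legal moves: none.
Count: 0.

0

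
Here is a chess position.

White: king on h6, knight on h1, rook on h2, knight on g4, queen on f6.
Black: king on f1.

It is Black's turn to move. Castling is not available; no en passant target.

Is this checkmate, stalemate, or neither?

neither

Black to move; black king on f1.
In check: yes, from the white queen on f6.
Legal moves for Black: Kg1, Ke1.
Black is in check but has 2 legal moves → neither.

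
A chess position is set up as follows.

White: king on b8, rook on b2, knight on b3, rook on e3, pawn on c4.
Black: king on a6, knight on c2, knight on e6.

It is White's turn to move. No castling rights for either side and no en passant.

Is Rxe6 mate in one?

yes

After Rxe6: black king on a6; in check: yes, from the white rook on e6.
King squares — a5: attacked by Nb3; b5: attacked by Pc4; b6: attacked by Re6; a7: attacked by Kb8; b7: attacked by Kb8.
Black has no legal moves → checkmate.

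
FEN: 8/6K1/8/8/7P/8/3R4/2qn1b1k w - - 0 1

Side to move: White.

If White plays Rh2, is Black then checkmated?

no

After Rh2: black king on h1; in check: yes, from the white rook on h2.
Black has 2 legal replies: Kxh2, Kg1.
In check but a legal move exists → not checkmate.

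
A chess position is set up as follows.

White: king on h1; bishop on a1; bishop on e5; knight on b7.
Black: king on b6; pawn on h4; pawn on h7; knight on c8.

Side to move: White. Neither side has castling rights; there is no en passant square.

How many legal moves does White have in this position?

22

White to move; king on h1.
In check: no.
Legal moves: Nd8, Nd6, Nc5, Na5, Bh8, Bb8, Bg7, Bc7+, Bf6, Bd6, Bf4, Bed4+, Bg3, Bec3, Bh2, Beb2, Kh2, Kg2, Kg1, Bad4+, Bac3, Bab2.
Count: 22.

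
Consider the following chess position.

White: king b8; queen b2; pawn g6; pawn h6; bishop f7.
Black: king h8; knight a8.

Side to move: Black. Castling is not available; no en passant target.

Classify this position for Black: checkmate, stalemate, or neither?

checkmate

Black to move; black king on h8.
In check: yes, from the white queen on b2.
King squares — g7: attacked by Qb2; h7: attacked by Pg6; g8: attacked by Bf7.
Legal moves for Black: none.
In check with no legal moves → checkmate.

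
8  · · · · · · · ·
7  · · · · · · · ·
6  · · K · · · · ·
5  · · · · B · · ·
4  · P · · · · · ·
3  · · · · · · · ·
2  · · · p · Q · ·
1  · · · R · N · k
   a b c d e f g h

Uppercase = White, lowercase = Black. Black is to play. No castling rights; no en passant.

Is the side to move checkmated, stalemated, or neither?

Black to move; black king on h1.
In check: no.
King squares — g1: attacked by Qf2; g2: attacked by Qf2; h2: attacked by Nf1.
Legal moves for Black: none.
Not in check and no legal moves → stalemate.

stalemate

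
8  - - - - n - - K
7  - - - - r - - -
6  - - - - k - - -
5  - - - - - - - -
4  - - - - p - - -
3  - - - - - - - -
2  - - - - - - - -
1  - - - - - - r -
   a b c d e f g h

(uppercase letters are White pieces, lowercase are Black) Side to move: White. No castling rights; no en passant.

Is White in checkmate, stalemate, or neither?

stalemate

White to move; white king on h8.
In check: no.
King squares — g7: attacked by Rg1; h7: attacked by Re7; g8: attacked by Rg1.
Legal moves for White: none.
Not in check and no legal moves → stalemate.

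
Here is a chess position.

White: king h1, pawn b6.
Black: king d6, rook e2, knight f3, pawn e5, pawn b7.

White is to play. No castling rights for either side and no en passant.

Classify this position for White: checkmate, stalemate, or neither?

White to move; white king on h1.
In check: no.
King squares — g1: attacked by Nf3; g2: attacked by Re2; h2: attacked by Re2.
Legal moves for White: none.
Not in check and no legal moves → stalemate.

stalemate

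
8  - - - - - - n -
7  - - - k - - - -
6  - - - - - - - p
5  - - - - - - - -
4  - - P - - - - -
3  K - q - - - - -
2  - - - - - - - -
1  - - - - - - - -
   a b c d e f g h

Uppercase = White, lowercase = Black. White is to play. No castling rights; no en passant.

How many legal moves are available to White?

White to move; king on a3.
In check: yes, from the black queen on c3.
Legal moves: Ka4, Ka2.
Count: 2.

2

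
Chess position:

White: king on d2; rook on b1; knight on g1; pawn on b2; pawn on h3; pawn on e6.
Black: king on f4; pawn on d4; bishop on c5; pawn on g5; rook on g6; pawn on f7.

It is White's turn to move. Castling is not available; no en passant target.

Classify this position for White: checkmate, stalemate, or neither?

White to move; white king on d2.
In check: no.
Legal moves for White: Kd3, Ke2, Kc2, Ke1, Kd1, Kc1, Nf3, Ne2+, Rf1+, Re1, Rd1, Rc1, Ra1, exf7, e7, h4, b3, b4.
White has 18 legal moves and is not in check → neither.

neither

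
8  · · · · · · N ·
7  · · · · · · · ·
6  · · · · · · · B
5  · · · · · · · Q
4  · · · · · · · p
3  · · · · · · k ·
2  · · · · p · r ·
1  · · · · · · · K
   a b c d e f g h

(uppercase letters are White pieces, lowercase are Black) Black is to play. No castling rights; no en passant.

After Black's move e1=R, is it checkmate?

After e1=R: white king on h1; in check: yes, from the black rook on e1.
King squares — g1: attacked by Re1; g2: attacked by Kg3; h2: attacked by Rg2.
White has no legal moves → checkmate.

yes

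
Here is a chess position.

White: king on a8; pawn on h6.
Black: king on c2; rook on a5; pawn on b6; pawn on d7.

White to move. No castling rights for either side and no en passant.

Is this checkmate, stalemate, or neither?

White to move; white king on a8.
In check: yes, from the black rook on a5.
King squares — a7: attacked by Ra5; b7: available; b8: available.
Legal moves for White: Kb8, Kb7.
White is in check but has 2 legal moves → neither.

neither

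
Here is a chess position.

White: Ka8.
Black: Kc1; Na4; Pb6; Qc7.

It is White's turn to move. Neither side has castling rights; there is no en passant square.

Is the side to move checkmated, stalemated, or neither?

stalemate

White to move; white king on a8.
In check: no.
King squares — a7: attacked by Qc7; b7: attacked by Qc7; b8: attacked by Qc7.
Legal moves for White: none.
Not in check and no legal moves → stalemate.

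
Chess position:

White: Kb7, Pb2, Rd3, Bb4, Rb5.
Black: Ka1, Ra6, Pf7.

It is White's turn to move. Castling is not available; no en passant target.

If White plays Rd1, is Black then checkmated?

After Rd1: black king on a1; in check: yes, from the white rook on d1.
Black has 2 legal replies: Kxb2, Ka2.
In check but a legal move exists → not checkmate.

no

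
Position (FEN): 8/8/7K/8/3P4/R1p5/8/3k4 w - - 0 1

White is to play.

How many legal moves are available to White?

White to move; king on h6.
In check: no.
Legal moves: Kh7, Kg7, Kg6, Kh5, Kg5, Ra8, Ra7, Ra6, Ra5, Ra4, Rxc3, Rb3, Ra2, Ra1+, d5.
Count: 15.

15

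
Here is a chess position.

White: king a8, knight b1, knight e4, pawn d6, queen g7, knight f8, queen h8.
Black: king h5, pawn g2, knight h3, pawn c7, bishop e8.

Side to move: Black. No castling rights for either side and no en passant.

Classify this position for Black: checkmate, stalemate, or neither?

checkmate

Black to move; black king on h5.
In check: yes, from the white queen on h8.
King squares — g4: attacked by Qg7; h4: attacked by Qh8; g5: attacked by Ne4; g6: attacked by Qg7; h6: attacked by Qg7.
Legal moves for Black: none.
In check with no legal moves → checkmate.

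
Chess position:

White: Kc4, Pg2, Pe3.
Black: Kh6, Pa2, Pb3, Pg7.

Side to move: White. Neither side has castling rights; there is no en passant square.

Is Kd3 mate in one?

After Kd3: black king on h6; in check: no.
Black is not in check, so this cannot be checkmate.

no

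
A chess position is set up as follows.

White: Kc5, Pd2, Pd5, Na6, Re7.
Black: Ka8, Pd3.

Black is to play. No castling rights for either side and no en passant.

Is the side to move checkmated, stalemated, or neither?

Black to move; black king on a8.
In check: no.
King squares — a7: attacked by Re7; b7: attacked by Re7; b8: attacked by Na6.
Legal moves for Black: none.
Not in check and no legal moves → stalemate.

stalemate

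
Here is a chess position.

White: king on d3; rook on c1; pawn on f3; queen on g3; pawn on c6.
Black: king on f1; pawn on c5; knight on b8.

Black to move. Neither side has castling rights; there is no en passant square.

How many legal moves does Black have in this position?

Black to move; king on f1.
In check: yes, from the white rook on c1.
Legal moves: none.
Count: 0.

0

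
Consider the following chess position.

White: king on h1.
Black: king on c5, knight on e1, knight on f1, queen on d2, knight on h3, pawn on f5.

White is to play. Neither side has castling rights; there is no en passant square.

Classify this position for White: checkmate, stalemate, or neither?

White to move; white king on h1.
In check: no.
King squares — g1: attacked by Nh3; g2: attacked by Ne1; h2: attacked by Nf1.
Legal moves for White: none.
Not in check and no legal moves → stalemate.

stalemate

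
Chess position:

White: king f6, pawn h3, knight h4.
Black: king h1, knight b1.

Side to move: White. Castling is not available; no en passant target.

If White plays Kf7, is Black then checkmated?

After Kf7: black king on h1; in check: no.
Black is not in check, so this cannot be checkmate.

no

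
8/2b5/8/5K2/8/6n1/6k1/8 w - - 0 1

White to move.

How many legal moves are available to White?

5

White to move; king on f5.
In check: yes, from the black knight on g3.
Legal moves: Kg6, Kf6, Ke6, Kg5, Kg4.
Count: 5.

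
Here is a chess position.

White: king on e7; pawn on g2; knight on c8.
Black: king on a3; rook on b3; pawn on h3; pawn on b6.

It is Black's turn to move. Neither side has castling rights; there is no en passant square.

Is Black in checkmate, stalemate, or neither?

Black to move; black king on a3.
In check: no.
Legal moves for Black: Rb5, Rb4, Rg3, Rf3, Re3+, Rd3, Rc3, Rb2, Rb1, Kb4, Ka4, Kb2, Ka2, hxg2, b5, h2.
Black has 16 legal moves and is not in check → neither.

neither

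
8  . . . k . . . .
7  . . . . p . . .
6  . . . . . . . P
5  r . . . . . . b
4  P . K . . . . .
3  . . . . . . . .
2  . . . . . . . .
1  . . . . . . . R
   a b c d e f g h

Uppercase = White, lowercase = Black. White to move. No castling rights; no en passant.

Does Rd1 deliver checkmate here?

no

After Rd1: black king on d8; in check: yes, from the white rook on d1.
Black has 5 legal replies: Ke8, Kc8, Kc7, Bxd1, Rd5.
In check but a legal move exists → not checkmate.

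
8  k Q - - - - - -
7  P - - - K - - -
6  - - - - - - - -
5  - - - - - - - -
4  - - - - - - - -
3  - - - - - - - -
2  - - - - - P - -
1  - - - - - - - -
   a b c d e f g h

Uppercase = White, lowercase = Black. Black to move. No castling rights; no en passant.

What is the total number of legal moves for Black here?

Black to move; king on a8.
In check: yes, from the white queen on b8.
Legal moves: none.
Count: 0.

0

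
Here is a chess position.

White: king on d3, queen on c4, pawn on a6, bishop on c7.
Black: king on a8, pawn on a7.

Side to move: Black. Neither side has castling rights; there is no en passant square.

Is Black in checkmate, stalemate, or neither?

stalemate

Black to move; black king on a8.
In check: no.
King squares — a7: own pawn; b7: attacked by Pa6; b8: attacked by Bc7.
Legal moves for Black: none.
Not in check and no legal moves → stalemate.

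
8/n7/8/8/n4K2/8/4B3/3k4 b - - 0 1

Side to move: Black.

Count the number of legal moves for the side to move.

Black to move; king on d1.
In check: yes, from the white bishop on e2.
Legal moves: Kxe2, Kd2, Kc2, Ke1, Kc1.
Count: 5.

5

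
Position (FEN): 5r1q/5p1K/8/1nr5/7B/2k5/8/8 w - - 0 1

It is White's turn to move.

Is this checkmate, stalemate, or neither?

checkmate

White to move; white king on h7.
In check: yes, from the black queen on h8.
King squares — g6: attacked by Pf7; h6: attacked by Qh8; g7: attacked by Qh8; g8: attacked by Rf8; h8: attacked by Rf8.
Legal moves for White: none.
In check with no legal moves → checkmate.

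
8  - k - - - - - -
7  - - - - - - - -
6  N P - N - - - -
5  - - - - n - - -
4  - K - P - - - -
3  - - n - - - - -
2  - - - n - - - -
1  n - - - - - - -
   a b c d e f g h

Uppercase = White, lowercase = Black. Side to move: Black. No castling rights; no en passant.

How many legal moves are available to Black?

1

Black to move; king on b8.
In check: yes, from the white knight on a6.
Legal moves: Ka8.
Count: 1.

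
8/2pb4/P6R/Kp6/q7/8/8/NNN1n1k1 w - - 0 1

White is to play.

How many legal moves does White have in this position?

0

White to move; king on a5.
In check: yes, from the black queen on a4.
Legal moves: none.
Count: 0.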